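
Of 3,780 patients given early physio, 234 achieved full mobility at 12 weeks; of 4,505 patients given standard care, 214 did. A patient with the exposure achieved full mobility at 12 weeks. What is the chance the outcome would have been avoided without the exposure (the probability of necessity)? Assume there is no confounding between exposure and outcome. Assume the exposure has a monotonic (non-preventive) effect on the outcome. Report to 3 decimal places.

PN ≈ 0.233

p₁ = P(outcome | exposed) = 234/3780 = 0.061905
p₀ = P(outcome | unexposed) = 214/4505 = 0.047503
Under exogeneity and monotonicity, PN = (p₁ − p₀) / p₁.
PN = (0.061905 − 0.047503) / 0.061905 = 0.014402 / 0.061905 ≈ 0.2326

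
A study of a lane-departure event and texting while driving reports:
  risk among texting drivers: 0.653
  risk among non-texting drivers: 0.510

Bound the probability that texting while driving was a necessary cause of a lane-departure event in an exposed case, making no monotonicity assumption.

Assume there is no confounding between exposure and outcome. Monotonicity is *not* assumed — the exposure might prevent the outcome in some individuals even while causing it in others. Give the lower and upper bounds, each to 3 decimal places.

Let p₁ = 0.653, p₀ = 0.51.
Under exogeneity alone the bounds on PN are max{0,(p₁−p₀)/p₁} ≤ PN ≤ min{1,(1−p₀)/p₁}.
  lower = (p₁ − p₀)/p₁ = 0.143 / 0.653 ≈ 0.2190
  upper = min{1, (1 − p₀)/p₁} = 0.49 / 0.653 ≈ 0.7504

0.219 ≤ PN ≤ 0.750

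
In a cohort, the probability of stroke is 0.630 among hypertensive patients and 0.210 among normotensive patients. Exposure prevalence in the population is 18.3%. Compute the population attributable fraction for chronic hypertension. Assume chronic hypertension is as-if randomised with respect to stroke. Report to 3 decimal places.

Let p₁ = 0.63, p₀ = 0.21.
Overall risk P(Y=1) = π·p₁ + (1−π)·p₀ = 0.183×0.63 + 0.817×0.21 = 0.28686.
Under exogeneity, PAF = [P(Y=1) − p₀] / P(Y=1).
PAF = (0.28686 − 0.21) / 0.28686 ≈ 0.2679

PAF ≈ 0.268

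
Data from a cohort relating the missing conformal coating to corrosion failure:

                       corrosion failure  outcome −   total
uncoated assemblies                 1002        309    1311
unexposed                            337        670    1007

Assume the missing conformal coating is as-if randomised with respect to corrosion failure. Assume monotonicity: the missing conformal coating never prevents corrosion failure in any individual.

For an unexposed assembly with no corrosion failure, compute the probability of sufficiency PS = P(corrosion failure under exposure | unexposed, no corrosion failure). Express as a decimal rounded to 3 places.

PS ≈ 0.646

p₁ = P(outcome | exposed) = 1002/1311 = 0.7643
p₀ = P(outcome | unexposed) = 337/1007 = 0.33466
Under exogeneity and monotonicity, PS = (p₁ − p₀)/(1 − p₀).
PS = (0.7643 − 0.33466) / 0.66534 ≈ 0.6457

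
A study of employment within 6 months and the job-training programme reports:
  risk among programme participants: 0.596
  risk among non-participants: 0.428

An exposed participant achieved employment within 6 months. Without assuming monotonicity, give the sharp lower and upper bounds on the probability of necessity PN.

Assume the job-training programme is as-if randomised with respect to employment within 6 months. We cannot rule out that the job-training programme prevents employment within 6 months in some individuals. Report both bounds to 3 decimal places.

Let p₁ = 0.596, p₀ = 0.428.
Under exogeneity alone the bounds on PN are max{0,(p₁−p₀)/p₁} ≤ PN ≤ min{1,(1−p₀)/p₁}.
  lower = (p₁ − p₀)/p₁ = 0.168 / 0.596 ≈ 0.2819
  upper = min{1, (1 − p₀)/p₁} = 0.572 / 0.596 ≈ 0.9597

0.282 ≤ PN ≤ 0.960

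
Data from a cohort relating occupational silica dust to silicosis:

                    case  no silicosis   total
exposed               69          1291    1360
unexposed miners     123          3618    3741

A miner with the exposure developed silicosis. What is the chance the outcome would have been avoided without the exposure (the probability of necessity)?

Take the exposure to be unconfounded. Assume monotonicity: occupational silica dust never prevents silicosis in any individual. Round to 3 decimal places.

p₁ = P(outcome | exposed) = 69/1360 = 0.050735
p₀ = P(outcome | unexposed) = 123/3741 = 0.032879
Under exogeneity and monotonicity, PN = (p₁ − p₀) / p₁.
PN = (0.050735 − 0.032879) / 0.050735 = 0.017856 / 0.050735 ≈ 0.3520

PN ≈ 0.352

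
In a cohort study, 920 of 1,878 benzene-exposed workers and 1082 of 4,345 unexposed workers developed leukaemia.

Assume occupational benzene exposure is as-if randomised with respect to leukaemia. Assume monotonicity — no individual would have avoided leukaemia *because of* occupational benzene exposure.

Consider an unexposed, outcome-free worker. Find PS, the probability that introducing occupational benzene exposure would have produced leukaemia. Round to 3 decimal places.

p₁ = P(outcome | exposed) = 920/1878 = 0.48988
p₀ = P(outcome | unexposed) = 1082/4345 = 0.24902
Under exogeneity and monotonicity, PS = (p₁ − p₀) / (1 − p₀).
PS = (0.48988 − 0.24902) / (1 − 0.24902) = 0.24086 / 0.75098 ≈ 0.3207

PS ≈ 0.321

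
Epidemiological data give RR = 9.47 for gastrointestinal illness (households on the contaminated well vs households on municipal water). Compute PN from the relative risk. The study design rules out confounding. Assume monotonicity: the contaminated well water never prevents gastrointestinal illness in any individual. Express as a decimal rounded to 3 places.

PN ≈ 0.894

Under exogeneity and monotonicity, PN = (RR − 1) / RR = 1 − 1/RR.
PN = (9.47 − 1) / 9.47 = 8.47 / 9.47 ≈ 0.8944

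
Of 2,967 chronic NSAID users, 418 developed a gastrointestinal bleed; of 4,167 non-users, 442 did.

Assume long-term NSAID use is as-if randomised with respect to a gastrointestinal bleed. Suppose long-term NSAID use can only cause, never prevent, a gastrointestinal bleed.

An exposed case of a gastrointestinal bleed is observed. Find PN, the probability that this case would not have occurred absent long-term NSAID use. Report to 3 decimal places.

p₁ = P(outcome | exposed) = 418/2967 = 0.14088
p₀ = P(outcome | unexposed) = 442/4167 = 0.10607
Under exogeneity and monotonicity, PN = (p₁ − p₀) / p₁.
PN = (0.14088 − 0.10607) / 0.14088 = 0.034812 / 0.14088 ≈ 0.2471

PN ≈ 0.247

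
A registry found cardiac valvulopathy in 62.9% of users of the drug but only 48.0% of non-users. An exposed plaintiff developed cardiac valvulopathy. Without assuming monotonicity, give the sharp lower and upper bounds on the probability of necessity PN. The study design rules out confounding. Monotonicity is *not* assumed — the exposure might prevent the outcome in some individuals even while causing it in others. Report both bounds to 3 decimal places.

p₁ = 0.629, p₀ = 0.48.
Under exogeneity alone the bounds on PN are max{0,(p₁−p₀)/p₁} ≤ PN ≤ min{1,(1−p₀)/p₁}.
  lower = (p₁ − p₀)/p₁ = 0.149 / 0.629 ≈ 0.2369
  upper = min{1, (1 − p₀)/p₁} = 0.52 / 0.629 ≈ 0.8267

0.237 ≤ PN ≤ 0.827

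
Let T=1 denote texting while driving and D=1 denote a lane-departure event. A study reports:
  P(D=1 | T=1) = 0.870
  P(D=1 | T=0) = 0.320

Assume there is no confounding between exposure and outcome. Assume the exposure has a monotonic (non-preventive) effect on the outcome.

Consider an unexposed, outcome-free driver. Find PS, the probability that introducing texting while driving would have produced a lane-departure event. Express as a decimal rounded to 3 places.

PS ≈ 0.809

Let p₁ = 0.87, p₀ = 0.32.
Under exogeneity and monotonicity, PS = (p₁ − p₀) / (1 − p₀).
PS = (0.87 − 0.32) / (1 − 0.32) = 0.55 / 0.68 ≈ 0.8088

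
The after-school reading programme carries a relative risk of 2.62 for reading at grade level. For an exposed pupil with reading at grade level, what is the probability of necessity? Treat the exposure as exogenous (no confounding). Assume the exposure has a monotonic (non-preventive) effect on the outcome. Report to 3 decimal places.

PN ≈ 0.618

Under exogeneity and monotonicity, PN = (RR − 1) / RR = 1 − 1/RR.
PN = (2.62 − 1) / 2.62 = 1.62 / 2.62 ≈ 0.6183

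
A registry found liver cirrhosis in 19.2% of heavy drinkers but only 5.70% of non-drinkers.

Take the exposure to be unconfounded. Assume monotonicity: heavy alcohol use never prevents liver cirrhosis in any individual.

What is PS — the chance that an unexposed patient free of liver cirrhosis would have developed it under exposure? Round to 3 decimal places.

p₁ = 0.192, p₀ = 0.057.
Under exogeneity and monotonicity, PS = (p₁ − p₀) / (1 − p₀).
PS = (0.192 − 0.057) / (1 − 0.057) = 0.135 / 0.943 ≈ 0.1432

PS ≈ 0.143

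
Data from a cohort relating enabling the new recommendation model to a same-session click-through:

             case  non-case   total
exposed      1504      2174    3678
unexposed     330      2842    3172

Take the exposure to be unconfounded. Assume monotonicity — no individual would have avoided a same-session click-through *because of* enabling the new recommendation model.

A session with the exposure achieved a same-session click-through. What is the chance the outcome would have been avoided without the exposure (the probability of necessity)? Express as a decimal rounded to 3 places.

p₁ = P(outcome | exposed) = 1504/3678 = 0.40892
p₀ = P(outcome | unexposed) = 330/3172 = 0.10404
Under exogeneity and monotonicity, PN = (p₁ − p₀) / p₁.
PN = (0.40892 − 0.10404) / 0.40892 = 0.30488 / 0.40892 ≈ 0.7456

PN ≈ 0.746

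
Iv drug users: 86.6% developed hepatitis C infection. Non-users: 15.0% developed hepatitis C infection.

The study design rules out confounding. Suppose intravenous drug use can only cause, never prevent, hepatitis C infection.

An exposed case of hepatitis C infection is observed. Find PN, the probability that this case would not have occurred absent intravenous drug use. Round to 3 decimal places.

p₁ = 0.866, p₀ = 0.15.
Under exogeneity and monotonicity, PN = (p₁ − p₀) / p₁.
PN = (0.866 − 0.15) / 0.866 = 0.716 / 0.866 ≈ 0.8268

PN ≈ 0.827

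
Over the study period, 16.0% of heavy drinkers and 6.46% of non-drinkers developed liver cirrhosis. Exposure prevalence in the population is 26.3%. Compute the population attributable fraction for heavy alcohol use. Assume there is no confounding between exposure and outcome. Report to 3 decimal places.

PAF ≈ 0.280

p₁ = 0.16, p₀ = 0.0646.
Overall risk P(Y=1) = π·p₁ + (1−π)·p₀ = 0.263×0.16 + 0.737×0.0646 = 0.08969.
Under exogeneity, PAF = [P(Y=1) − p₀] / P(Y=1).
PAF = (0.08969 − 0.0646) / 0.08969 ≈ 0.2797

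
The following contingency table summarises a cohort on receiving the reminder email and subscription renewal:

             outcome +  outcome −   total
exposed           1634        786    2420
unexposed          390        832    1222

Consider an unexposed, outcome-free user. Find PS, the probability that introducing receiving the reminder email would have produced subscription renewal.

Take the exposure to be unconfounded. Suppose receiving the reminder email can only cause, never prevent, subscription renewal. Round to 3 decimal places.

p₁ = P(outcome | exposed) = 1634/2420 = 0.67521
p₀ = P(outcome | unexposed) = 390/1222 = 0.31915
Under exogeneity and monotonicity, PS = (p₁ − p₀)/(1 − p₀).
PS = (0.67521 − 0.31915) / 0.68085 ≈ 0.5230

PS ≈ 0.523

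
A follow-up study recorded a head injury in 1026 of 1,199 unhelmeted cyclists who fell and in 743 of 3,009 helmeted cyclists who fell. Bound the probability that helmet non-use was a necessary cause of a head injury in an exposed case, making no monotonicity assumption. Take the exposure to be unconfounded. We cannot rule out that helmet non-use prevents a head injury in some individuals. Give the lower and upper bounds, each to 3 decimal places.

p₁ = P(outcome | exposed) = 1026/1199 = 0.85571
p₀ = P(outcome | unexposed) = 743/3009 = 0.24693
Under exogeneity alone the bounds on PN are max{0,(p₁−p₀)/p₁} ≤ PN ≤ min{1,(1−p₀)/p₁}.
  lower = (p₁ − p₀)/p₁ = 0.60879 / 0.85571 ≈ 0.7114
  upper = min{1, (1 − p₀)/p₁} = 0.75307 / 0.85571 ≈ 0.8801

0.711 ≤ PN ≤ 0.880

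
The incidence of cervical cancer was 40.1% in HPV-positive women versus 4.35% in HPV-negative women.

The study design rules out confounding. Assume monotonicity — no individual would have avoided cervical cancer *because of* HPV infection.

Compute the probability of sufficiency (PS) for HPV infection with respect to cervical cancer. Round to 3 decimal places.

PS ≈ 0.374

p₁ = 0.401, p₀ = 0.0435.
Under exogeneity and monotonicity, PS = (p₁ − p₀) / (1 − p₀).
PS = (0.401 − 0.0435) / (1 − 0.0435) = 0.3575 / 0.9565 ≈ 0.3738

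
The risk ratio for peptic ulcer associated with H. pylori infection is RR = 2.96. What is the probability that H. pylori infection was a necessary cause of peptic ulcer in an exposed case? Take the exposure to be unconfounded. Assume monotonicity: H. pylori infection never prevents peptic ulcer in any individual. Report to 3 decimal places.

PN ≈ 0.662

Under exogeneity and monotonicity, PN = (RR − 1) / RR = 1 − 1/RR.
PN = (2.96 − 1) / 2.96 = 1.96 / 2.96 ≈ 0.6622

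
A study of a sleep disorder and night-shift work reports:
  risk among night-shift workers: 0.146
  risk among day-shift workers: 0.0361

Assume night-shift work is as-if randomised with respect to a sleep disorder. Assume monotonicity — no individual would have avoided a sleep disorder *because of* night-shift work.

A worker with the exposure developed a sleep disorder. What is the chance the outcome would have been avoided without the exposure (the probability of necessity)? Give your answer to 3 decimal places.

PN ≈ 0.753

Let p₁ = 0.146, p₀ = 0.0361.
Under exogeneity and monotonicity, PN = (p₁ − p₀) / p₁.
PN = (0.146 − 0.0361) / 0.146 = 0.1099 / 0.146 ≈ 0.7527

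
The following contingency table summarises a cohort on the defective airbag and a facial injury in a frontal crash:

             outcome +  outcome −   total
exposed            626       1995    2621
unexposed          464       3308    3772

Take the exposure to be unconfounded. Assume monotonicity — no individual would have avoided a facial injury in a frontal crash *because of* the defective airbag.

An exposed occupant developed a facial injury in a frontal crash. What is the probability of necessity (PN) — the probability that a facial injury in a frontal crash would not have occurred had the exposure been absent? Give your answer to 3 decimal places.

PN ≈ 0.485

p₁ = P(outcome | exposed) = 626/2621 = 0.23884
p₀ = P(outcome | unexposed) = 464/3772 = 0.12301
Under exogeneity and monotonicity, PN = (p₁ − p₀)/p₁.
PN = (0.23884 − 0.12301) / 0.23884 ≈ 0.4850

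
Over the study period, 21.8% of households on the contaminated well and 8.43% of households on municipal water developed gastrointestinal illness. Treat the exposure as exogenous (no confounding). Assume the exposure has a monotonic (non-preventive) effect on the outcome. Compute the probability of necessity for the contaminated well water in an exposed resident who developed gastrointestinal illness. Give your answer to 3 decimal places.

PN ≈ 0.613

p₁ = 0.218, p₀ = 0.0843.
Under exogeneity and monotonicity, PN = (p₁ − p₀) / p₁.
PN = (0.218 − 0.0843) / 0.218 = 0.1337 / 0.218 ≈ 0.6133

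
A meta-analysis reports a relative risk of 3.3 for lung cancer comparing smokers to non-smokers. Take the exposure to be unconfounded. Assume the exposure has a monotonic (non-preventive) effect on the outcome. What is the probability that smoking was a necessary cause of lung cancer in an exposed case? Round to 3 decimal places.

Under exogeneity and monotonicity, PN = (RR − 1) / RR = 1 − 1/RR.
PN = (3.3 − 1) / 3.3 = 2.3 / 3.3 ≈ 0.6970

PN ≈ 0.697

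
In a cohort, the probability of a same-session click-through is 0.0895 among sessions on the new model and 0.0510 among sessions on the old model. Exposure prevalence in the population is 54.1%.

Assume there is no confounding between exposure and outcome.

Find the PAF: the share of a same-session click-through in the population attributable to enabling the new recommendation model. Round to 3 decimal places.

PAF ≈ 0.290

Let p₁ = 0.0895, p₀ = 0.051.
Overall risk P(Y=1) = π·p₁ + (1−π)·p₀ = 0.541×0.0895 + 0.459×0.051 = 0.071829.
Under exogeneity, PAF = [P(Y=1) − p₀] / P(Y=1).
PAF = (0.071829 − 0.051) / 0.071829 ≈ 0.2900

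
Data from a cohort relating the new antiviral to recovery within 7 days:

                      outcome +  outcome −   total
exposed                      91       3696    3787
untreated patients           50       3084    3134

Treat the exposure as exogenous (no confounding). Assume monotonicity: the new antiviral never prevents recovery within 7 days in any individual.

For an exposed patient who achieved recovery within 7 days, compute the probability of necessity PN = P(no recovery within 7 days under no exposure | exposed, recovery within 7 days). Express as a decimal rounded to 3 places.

PN ≈ 0.336

p₁ = P(outcome | exposed) = 91/3787 = 0.02403
p₀ = P(outcome | unexposed) = 50/3134 = 0.015954
Under exogeneity and monotonicity, PN = (p₁ − p₀)/p₁.
PN = (0.02403 − 0.015954) / 0.02403 ≈ 0.3361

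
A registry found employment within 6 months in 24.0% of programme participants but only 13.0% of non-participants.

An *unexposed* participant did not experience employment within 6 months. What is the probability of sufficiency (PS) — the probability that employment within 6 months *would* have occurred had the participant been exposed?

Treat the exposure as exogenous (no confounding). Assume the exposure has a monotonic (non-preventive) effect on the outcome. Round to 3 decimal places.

PS ≈ 0.126

p₁ = 0.24, p₀ = 0.13.
Under exogeneity and monotonicity, PS = (p₁ − p₀) / (1 − p₀).
PS = (0.24 − 0.13) / (1 − 0.13) = 0.11 / 0.87 ≈ 0.1264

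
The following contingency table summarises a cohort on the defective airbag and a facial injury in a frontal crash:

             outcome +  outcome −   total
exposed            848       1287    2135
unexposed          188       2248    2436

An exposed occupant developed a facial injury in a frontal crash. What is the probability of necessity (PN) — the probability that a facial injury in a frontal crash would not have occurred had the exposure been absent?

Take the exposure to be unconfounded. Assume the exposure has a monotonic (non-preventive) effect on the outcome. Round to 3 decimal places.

p₁ = P(outcome | exposed) = 848/2135 = 0.39719
p₀ = P(outcome | unexposed) = 188/2436 = 0.077176
Under exogeneity and monotonicity, PN = (p₁ − p₀) / p₁.
PN = (0.39719 − 0.077176) / 0.39719 = 0.32001 / 0.39719 ≈ 0.8057

PN ≈ 0.806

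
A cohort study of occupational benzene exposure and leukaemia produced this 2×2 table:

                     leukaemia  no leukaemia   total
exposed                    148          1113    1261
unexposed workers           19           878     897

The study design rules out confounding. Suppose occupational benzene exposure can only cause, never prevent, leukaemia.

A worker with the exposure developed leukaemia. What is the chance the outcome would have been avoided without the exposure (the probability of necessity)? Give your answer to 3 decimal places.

p₁ = P(outcome | exposed) = 148/1261 = 0.11737
p₀ = P(outcome | unexposed) = 19/897 = 0.021182
Under exogeneity and monotonicity, PN = (p₁ − p₀) / p₁.
PN = (0.11737 − 0.021182) / 0.11737 = 0.096185 / 0.11737 ≈ 0.8195

PN ≈ 0.820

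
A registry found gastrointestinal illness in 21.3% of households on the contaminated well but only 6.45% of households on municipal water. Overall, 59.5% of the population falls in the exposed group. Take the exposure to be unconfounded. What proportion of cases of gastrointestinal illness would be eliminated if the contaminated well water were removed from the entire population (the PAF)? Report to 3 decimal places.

p₁ = 0.213, p₀ = 0.0645.
Overall risk P(Y=1) = π·p₁ + (1−π)·p₀ = 0.595×0.213 + 0.405×0.0645 = 0.15286.
Under exogeneity, PAF = [P(Y=1) − p₀] / P(Y=1).
PAF = (0.15286 − 0.0645) / 0.15286 ≈ 0.5780

PAF ≈ 0.578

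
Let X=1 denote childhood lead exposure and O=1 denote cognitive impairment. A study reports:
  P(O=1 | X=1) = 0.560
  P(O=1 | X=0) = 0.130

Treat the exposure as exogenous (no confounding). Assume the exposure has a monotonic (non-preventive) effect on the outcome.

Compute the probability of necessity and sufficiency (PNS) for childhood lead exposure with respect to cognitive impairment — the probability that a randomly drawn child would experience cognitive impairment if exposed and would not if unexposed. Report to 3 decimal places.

PNS ≈ 0.430

Let p₁ = 0.56, p₀ = 0.13.
Under exogeneity and monotonicity, PNS = p₁ − p₀.
PNS = 0.56 − 0.13 = 0.43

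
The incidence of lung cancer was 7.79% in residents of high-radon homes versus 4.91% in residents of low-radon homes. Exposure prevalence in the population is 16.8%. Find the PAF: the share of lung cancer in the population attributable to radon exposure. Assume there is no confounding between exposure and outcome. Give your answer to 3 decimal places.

p₁ = 0.0779, p₀ = 0.0491.
Overall risk P(Y=1) = π·p₁ + (1−π)·p₀ = 0.168×0.0779 + 0.832×0.0491 = 0.053938.
Under exogeneity, PAF = [P(Y=1) − p₀] / P(Y=1).
PAF = (0.053938 − 0.0491) / 0.053938 ≈ 0.0897

PAF ≈ 0.090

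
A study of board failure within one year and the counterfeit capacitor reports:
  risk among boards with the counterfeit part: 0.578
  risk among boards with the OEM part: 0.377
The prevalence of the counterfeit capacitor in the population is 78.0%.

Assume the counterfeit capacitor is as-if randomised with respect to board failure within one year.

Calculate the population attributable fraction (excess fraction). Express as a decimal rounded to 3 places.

PAF ≈ 0.294

Let p₁ = 0.578, p₀ = 0.377.
Overall risk P(Y=1) = π·p₁ + (1−π)·p₀ = 0.78×0.578 + 0.22×0.377 = 0.53378.
Under exogeneity, PAF = [P(Y=1) − p₀] / P(Y=1).
PAF = (0.53378 − 0.377) / 0.53378 ≈ 0.2937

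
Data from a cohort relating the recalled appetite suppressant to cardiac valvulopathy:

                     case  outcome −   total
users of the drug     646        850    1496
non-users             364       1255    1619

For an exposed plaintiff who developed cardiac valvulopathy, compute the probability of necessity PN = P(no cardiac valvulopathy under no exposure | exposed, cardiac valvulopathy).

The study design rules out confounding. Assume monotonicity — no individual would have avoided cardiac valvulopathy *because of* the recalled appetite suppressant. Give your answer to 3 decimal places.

p₁ = P(outcome | exposed) = 646/1496 = 0.43182
p₀ = P(outcome | unexposed) = 364/1619 = 0.22483
Under exogeneity and monotonicity, PN = (p₁ − p₀) / p₁.
PN = (0.43182 − 0.22483) / 0.43182 = 0.20699 / 0.43182 ≈ 0.4793

PN ≈ 0.479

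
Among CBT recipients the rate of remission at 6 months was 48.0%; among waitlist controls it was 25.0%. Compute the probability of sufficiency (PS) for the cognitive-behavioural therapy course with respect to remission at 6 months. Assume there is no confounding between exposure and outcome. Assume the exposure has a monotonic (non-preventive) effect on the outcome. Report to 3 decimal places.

PS ≈ 0.307

p₁ = 0.48, p₀ = 0.25.
Under exogeneity and monotonicity, PS = (p₁ − p₀) / (1 − p₀).
PS = (0.48 − 0.25) / (1 − 0.25) = 0.23 / 0.75 ≈ 0.3067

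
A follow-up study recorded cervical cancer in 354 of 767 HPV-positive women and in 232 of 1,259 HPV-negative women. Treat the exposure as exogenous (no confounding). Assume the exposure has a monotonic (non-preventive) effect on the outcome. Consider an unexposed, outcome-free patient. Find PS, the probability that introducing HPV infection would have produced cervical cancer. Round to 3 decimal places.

PS ≈ 0.340

p₁ = P(outcome | exposed) = 354/767 = 0.46154
p₀ = P(outcome | unexposed) = 232/1259 = 0.18427
Under exogeneity and monotonicity, PS = (p₁ − p₀) / (1 − p₀).
PS = (0.46154 − 0.18427) / (1 − 0.18427) = 0.27727 / 0.81573 ≈ 0.3399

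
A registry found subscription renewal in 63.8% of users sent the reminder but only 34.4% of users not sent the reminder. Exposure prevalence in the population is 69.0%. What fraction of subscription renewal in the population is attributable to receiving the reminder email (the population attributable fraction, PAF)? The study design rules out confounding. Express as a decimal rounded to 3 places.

p₁ = 0.638, p₀ = 0.344.
Overall risk P(Y=1) = π·p₁ + (1−π)·p₀ = 0.69×0.638 + 0.31×0.344 = 0.54686.
Under exogeneity, PAF = [P(Y=1) − p₀] / P(Y=1).
PAF = (0.54686 − 0.344) / 0.54686 ≈ 0.3710

PAF ≈ 0.371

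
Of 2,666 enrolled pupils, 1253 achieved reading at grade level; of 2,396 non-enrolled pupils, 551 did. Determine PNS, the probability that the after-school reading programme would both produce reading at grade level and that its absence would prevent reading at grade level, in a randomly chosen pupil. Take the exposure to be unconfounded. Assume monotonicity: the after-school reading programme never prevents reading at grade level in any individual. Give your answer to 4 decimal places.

p₁ = P(outcome | exposed) = 1253/2666 = 0.46999
p₀ = P(outcome | unexposed) = 551/2396 = 0.22997
Under exogeneity and monotonicity, PNS = p₁ − p₀.
PNS = 0.46999 − 0.22997 = 0.24003

PNS ≈ 0.2400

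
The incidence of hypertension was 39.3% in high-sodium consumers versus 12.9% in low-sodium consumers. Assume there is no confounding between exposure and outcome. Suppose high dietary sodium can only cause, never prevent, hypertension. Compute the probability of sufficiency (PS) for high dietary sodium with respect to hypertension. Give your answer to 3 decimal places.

PS ≈ 0.303

p₁ = 0.393, p₀ = 0.129.
Under exogeneity and monotonicity, PS = (p₁ − p₀) / (1 − p₀).
PS = (0.393 − 0.129) / (1 − 0.129) = 0.264 / 0.871 ≈ 0.3031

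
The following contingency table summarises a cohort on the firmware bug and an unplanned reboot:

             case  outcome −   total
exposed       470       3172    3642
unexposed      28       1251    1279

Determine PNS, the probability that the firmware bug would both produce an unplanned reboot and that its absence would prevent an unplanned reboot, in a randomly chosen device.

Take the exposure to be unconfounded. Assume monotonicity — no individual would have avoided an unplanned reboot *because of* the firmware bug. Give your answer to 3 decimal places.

PNS ≈ 0.107

p₁ = P(outcome | exposed) = 470/3642 = 0.12905
p₀ = P(outcome | unexposed) = 28/1279 = 0.021892
Under exogeneity and monotonicity, PNS = p₁ − p₀.
PNS = 0.12905 − 0.021892 = 0.10716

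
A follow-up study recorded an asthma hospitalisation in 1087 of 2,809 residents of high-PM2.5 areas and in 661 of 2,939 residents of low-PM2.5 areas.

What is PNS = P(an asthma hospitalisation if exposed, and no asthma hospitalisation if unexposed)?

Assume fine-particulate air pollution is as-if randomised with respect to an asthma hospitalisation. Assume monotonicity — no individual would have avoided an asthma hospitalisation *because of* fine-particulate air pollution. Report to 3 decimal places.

PNS ≈ 0.162

p₁ = P(outcome | exposed) = 1087/2809 = 0.38697
p₀ = P(outcome | unexposed) = 661/2939 = 0.22491
Under exogeneity and monotonicity, PNS = p₁ − p₀.
PNS = 0.38697 − 0.22491 = 0.16206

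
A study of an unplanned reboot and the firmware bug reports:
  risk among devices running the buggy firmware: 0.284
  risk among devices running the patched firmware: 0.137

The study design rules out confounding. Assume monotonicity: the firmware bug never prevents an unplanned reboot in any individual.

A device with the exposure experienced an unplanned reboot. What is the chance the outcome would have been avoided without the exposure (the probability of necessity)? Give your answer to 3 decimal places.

PN ≈ 0.518

Let p₁ = 0.284, p₀ = 0.137.
Under exogeneity and monotonicity, PN = (p₁ − p₀) / p₁.
PN = (0.284 − 0.137) / 0.284 = 0.147 / 0.284 ≈ 0.5176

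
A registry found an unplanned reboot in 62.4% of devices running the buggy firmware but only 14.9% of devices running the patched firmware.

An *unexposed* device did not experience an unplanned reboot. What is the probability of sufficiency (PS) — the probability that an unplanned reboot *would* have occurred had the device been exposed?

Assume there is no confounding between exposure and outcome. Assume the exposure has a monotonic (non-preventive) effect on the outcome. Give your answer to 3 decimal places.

p₁ = 0.624, p₀ = 0.149.
Under exogeneity and monotonicity, PS = (p₁ − p₀) / (1 − p₀).
PS = (0.624 − 0.149) / (1 − 0.149) = 0.475 / 0.851 ≈ 0.5582

PS ≈ 0.558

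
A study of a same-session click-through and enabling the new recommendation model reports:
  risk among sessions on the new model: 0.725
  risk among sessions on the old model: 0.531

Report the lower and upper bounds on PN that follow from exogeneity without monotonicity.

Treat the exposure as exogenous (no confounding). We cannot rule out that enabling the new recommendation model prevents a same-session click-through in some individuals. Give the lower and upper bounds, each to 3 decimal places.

0.268 ≤ PN ≤ 0.647

Let p₁ = 0.725, p₀ = 0.531.
Under exogeneity alone the bounds on PN are max{0,(p₁−p₀)/p₁} ≤ PN ≤ min{1,(1−p₀)/p₁}.
  lower = (p₁ − p₀)/p₁ = 0.194 / 0.725 ≈ 0.2676
  upper = min{1, (1 − p₀)/p₁} = 0.469 / 0.725 ≈ 0.6469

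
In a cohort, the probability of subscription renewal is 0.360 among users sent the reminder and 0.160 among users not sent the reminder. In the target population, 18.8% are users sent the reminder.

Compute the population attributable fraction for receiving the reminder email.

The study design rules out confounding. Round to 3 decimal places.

Let p₁ = 0.36, p₀ = 0.16.
Overall risk P(Y=1) = π·p₁ + (1−π)·p₀ = 0.188×0.36 + 0.812×0.16 = 0.1976.
Under exogeneity, PAF = [P(Y=1) − p₀] / P(Y=1).
PAF = (0.1976 − 0.16) / 0.1976 ≈ 0.1903

PAF ≈ 0.190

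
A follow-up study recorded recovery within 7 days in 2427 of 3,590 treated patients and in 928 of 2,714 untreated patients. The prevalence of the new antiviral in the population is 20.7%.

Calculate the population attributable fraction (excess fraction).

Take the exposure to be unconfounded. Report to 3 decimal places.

p₁ = P(outcome | exposed) = 2427/3590 = 0.67604
p₀ = P(outcome | unexposed) = 928/2714 = 0.34193
Overall risk P(Y=1) = π·p₁ + (1−π)·p₀ = 0.207×0.67604 + 0.793×0.34193 = 0.41109.
Under exogeneity, PAF = [P(Y=1) − p₀] / P(Y=1).
PAF = (0.41109 − 0.34193) / 0.41109 ≈ 0.1682

PAF ≈ 0.168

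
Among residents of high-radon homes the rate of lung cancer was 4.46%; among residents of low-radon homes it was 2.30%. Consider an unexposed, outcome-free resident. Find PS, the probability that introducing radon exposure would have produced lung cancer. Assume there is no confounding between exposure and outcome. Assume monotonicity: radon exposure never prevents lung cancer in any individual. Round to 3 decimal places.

p₁ = 0.0446, p₀ = 0.023.
Under exogeneity and monotonicity, PS = (p₁ − p₀) / (1 − p₀).
PS = (0.0446 − 0.023) / (1 − 0.023) = 0.0216 / 0.977 ≈ 0.0221

PS ≈ 0.022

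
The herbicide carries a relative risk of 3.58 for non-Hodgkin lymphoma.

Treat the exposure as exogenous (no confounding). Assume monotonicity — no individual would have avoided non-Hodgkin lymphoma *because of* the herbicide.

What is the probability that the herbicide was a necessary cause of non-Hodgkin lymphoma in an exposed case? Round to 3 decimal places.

PN ≈ 0.721

Under exogeneity and monotonicity, PN = (RR − 1) / RR = 1 − 1/RR.
PN = (3.58 − 1) / 3.58 = 2.58 / 3.58 ≈ 0.7207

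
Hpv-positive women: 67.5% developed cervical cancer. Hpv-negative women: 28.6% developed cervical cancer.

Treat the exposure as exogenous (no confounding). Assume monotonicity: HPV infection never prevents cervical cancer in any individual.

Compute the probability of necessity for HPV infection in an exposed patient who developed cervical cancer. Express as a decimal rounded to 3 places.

p₁ = 0.675, p₀ = 0.286.
Under exogeneity and monotonicity, PN = (p₁ − p₀) / p₁.
PN = (0.675 − 0.286) / 0.675 = 0.389 / 0.675 ≈ 0.5763

PN ≈ 0.576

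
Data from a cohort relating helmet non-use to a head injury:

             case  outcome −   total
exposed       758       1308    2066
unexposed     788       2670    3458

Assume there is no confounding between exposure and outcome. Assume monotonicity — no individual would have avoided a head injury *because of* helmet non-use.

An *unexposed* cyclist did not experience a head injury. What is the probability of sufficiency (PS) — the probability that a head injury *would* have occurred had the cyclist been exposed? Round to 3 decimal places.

PS ≈ 0.180

p₁ = P(outcome | exposed) = 758/2066 = 0.36689
p₀ = P(outcome | unexposed) = 788/3458 = 0.22788
Under exogeneity and monotonicity, PS = (p₁ − p₀) / (1 − p₀).
PS = (0.36689 − 0.22788) / (1 − 0.22788) = 0.13902 / 0.77212 ≈ 0.1800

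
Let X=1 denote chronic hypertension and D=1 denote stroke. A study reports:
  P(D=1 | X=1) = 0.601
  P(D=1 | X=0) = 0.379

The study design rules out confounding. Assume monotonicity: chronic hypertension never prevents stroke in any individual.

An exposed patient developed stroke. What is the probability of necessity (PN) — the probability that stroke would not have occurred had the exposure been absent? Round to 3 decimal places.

PN ≈ 0.369

Let p₁ = 0.601, p₀ = 0.379.
Under exogeneity and monotonicity, PN = (p₁ − p₀) / p₁.
PN = (0.601 − 0.379) / 0.601 = 0.222 / 0.601 ≈ 0.3694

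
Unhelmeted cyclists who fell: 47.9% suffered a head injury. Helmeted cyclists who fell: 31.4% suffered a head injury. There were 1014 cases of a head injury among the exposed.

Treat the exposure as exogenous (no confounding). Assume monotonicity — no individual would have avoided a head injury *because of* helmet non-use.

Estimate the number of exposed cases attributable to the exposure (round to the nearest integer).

about 349 cases

p₁ = 0.479, p₀ = 0.314.
PN = (p₁ − p₀)/p₁ = (0.479 − 0.314) / 0.479 ≈ 0.34447.
Attributable cases ≈ PN × (exposed cases) = 0.34447 × 1014 ≈ 349.29.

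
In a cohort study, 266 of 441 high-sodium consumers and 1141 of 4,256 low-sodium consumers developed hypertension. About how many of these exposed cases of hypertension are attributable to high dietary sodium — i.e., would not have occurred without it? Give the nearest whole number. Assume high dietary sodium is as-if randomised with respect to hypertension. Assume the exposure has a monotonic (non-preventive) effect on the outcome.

p₁ = P(outcome | exposed) = 266/441 = 0.60317
p₀ = P(outcome | unexposed) = 1141/4256 = 0.26809
PN = (p₁ − p₀)/p₁ = (0.60317 − 0.26809) / 0.60317 ≈ 0.55553.
Attributable cases ≈ PN × (exposed cases) = 0.55553 × 266 ≈ 147.77.

about 148 cases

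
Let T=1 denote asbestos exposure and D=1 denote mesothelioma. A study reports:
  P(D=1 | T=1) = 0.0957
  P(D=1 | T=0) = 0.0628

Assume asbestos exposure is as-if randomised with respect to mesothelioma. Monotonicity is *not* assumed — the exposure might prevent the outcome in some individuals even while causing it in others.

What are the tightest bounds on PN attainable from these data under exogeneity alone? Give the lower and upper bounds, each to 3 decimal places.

0.344 ≤ PN ≤ 1.000

Let p₁ = 0.0957, p₀ = 0.0628.
Under exogeneity alone the bounds on PN are max{0,(p₁−p₀)/p₁} ≤ PN ≤ min{1,(1−p₀)/p₁}.
  lower = (p₁ − p₀)/p₁ = 0.0329 / 0.0957 ≈ 0.3438
  upper = min{1, (1 − p₀)/p₁} = 0.9372 / 0.0957 ≈ 9.7931 → capped at 1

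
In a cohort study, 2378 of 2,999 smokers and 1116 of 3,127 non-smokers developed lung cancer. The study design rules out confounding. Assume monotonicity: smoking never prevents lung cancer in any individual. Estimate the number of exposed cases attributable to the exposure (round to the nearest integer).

about 1308 cases

p₁ = P(outcome | exposed) = 2378/2999 = 0.79293
p₀ = P(outcome | unexposed) = 1116/3127 = 0.35689
PN = (p₁ − p₀)/p₁ = (0.79293 − 0.35689) / 0.79293 ≈ 0.54991.
Attributable cases ≈ PN × (exposed cases) = 0.54991 × 2378 ≈ 1307.68.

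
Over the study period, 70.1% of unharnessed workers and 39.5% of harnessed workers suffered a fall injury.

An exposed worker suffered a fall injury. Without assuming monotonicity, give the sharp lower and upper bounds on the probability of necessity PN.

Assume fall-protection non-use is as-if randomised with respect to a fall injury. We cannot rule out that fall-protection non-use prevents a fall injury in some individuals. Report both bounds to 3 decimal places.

p₁ = 0.701, p₀ = 0.395.
Under exogeneity alone the bounds on PN are max{0,(p₁−p₀)/p₁} ≤ PN ≤ min{1,(1−p₀)/p₁}.
  lower = (p₁ − p₀)/p₁ = 0.306 / 0.701 ≈ 0.4365
  upper = min{1, (1 − p₀)/p₁} = 0.605 / 0.701 ≈ 0.8631

0.437 ≤ PN ≤ 0.863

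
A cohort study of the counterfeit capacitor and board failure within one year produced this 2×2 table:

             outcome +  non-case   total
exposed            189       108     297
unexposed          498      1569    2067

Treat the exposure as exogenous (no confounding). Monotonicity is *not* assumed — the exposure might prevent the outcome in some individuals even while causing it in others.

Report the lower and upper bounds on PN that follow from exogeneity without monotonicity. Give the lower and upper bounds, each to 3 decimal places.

0.621 ≤ PN ≤ 1.000

p₁ = P(outcome | exposed) = 189/297 = 0.63636
p₀ = P(outcome | unexposed) = 498/2067 = 0.24093
Under exogeneity alone the bounds on PN are max{0,(p₁−p₀)/p₁} ≤ PN ≤ min{1,(1−p₀)/p₁}.
  lower = (p₁ − p₀)/p₁ = 0.39543 / 0.63636 ≈ 0.6214
  upper = min{1, (1 − p₀)/p₁} = 0.75907 / 0.63636 ≈ 1.1928 → capped at 1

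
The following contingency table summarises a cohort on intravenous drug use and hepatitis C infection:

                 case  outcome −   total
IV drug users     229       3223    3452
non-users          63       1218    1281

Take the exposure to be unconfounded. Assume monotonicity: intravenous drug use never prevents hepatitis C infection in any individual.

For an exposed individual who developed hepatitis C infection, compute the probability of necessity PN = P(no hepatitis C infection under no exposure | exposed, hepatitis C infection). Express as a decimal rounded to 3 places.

p₁ = P(outcome | exposed) = 229/3452 = 0.066338
p₀ = P(outcome | unexposed) = 63/1281 = 0.04918
Under exogeneity and monotonicity, PN = (p₁ − p₀) / p₁.
PN = (0.066338 − 0.04918) / 0.066338 = 0.017158 / 0.066338 ≈ 0.2586

PN ≈ 0.259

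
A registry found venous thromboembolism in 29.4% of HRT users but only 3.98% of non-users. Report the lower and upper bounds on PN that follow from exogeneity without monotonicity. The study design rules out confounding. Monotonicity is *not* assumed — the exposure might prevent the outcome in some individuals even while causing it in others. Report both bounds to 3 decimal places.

0.865 ≤ PN ≤ 1.000

p₁ = 0.294, p₀ = 0.0398.
Under exogeneity alone the bounds on PN are max{0,(p₁−p₀)/p₁} ≤ PN ≤ min{1,(1−p₀)/p₁}.
  lower = (p₁ − p₀)/p₁ = 0.2542 / 0.294 ≈ 0.8646
  upper = min{1, (1 − p₀)/p₁} = 0.9602 / 0.294 ≈ 3.2660 → capped at 1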